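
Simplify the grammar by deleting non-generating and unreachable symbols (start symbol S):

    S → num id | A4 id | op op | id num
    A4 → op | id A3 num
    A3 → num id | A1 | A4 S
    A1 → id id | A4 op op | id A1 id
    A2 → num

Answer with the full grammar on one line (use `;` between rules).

S → num id | A4 id | op op | id num; A4 → op | id A3 num; A3 → num id | A1 | A4 S; A1 → id id | A4 op op | id A1 id

Generating nonterminals: {A1, A2, A3, A4, S}.
Reachable from S after that: {A1, A3, A4, S}.
Removed useless symbols: {A2} and every production mentioning them.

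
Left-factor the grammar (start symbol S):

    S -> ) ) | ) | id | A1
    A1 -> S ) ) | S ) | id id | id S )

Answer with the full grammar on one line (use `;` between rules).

S -> id | A1 | ) S'; A1 -> S ) A1' | id A1''; S' -> ) | epsilon; A1' -> ) | epsilon; A1'' -> id | S )

S has alternatives sharing prefix ')': factor to S → ) S' with S' → ) | ε.
A1 has alternatives sharing prefix 'S )': factor to A1 → S ) A1' with A1' → ) | ε.
A1 has alternatives sharing prefix 'id': factor to A1 → id A1'' with A1'' → id | S ).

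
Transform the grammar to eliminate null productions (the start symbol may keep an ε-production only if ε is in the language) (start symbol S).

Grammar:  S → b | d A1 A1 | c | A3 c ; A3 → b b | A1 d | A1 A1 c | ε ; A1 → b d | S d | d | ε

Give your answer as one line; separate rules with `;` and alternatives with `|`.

S → b | d A1 A1 | d A1 | d | c | A3 c; A3 → b b | A1 d | d | A1 A1 c | A1 c | c; A1 → b d | S d | d

Nullable nonterminals: {A1, A3}.
ε ∉ L(G), so no ε-production is kept.
Add the nullable-subset variants: S → d A1 A1 gives d A1 A1 | d A1 | d. A3 → A1 d gives A1 d | d. A3 → A1 A1 c gives A1 A1 c | A1 c | c.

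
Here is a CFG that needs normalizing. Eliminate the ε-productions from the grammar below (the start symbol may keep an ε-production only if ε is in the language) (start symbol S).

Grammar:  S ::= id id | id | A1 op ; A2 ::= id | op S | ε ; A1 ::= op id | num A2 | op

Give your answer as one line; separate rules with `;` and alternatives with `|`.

The nullable symbols are {A2}.
ε ∉ L(G), so no ε-production is kept.
For each production, add variants omitting each subset of nullable occurrences: A1 → num A2 gives num A2 | num.

S ::= id id | id | A1 op; A2 ::= id | op S; A1 ::= op id | num A2 | num | op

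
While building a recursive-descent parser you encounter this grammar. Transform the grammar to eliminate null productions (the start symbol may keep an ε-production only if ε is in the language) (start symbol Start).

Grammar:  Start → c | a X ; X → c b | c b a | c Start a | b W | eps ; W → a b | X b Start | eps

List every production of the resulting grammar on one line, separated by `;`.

The nullable symbols are {W, X}.
ε ∉ L(G), so no ε-production is kept.
Expand every rule over subsets of its nullable positions: Start → a X gives a X | a. X → b W gives b W | b. W → X b Start gives X b Start | b Start.

Start → c | a X | a; X → c b | c b a | c Start a | b W | b; W → a b | X b Start | b Start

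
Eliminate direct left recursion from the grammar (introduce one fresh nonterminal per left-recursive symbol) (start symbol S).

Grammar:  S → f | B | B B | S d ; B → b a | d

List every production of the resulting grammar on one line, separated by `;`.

S → f S' | B S' | B B S'; B → b a | d; S' → d S' | ε

S is directly left-recursive.
For S: α = {d}, β = {f, B, B B}. Rewrite as S → β S' and S' → α S' | ε.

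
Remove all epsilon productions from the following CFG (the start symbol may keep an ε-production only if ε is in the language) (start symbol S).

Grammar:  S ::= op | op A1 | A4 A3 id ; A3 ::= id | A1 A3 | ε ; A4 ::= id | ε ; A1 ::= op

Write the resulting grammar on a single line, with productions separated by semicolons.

S ::= op | op A1 | A4 A3 id | A4 id | A3 id | id; A3 ::= id | A1 A3 | A1; A4 ::= id; A1 ::= op

Nullable set = {A3, A4}.
ε ∉ L(G), so no ε-production is kept.
For each production, add variants omitting each subset of nullable occurrences: S → A4 A3 id gives A4 A3 id | A4 id | A3 id | id. A3 → A1 A3 gives A1 A3 | A1.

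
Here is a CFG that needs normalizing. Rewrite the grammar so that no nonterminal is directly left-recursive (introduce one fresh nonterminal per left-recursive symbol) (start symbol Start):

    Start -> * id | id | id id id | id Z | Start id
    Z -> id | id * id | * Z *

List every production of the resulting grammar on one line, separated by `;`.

Directly left-recursive nonterminal: Start.
For Start: α = {id}, β = {* id, id, id id id, id Z}. Rewrite as Start → β Start1 and Start1 → α Start1 | ε.

Start -> * id Start1 | id Start1 | id id id Start1 | id Z Start1; Z -> id | id * id | * Z *; Start1 -> id Start1 | ε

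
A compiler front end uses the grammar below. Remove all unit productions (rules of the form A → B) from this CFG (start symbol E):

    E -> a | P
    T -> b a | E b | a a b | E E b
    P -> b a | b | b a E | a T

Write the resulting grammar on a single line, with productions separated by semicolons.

E -> a | b a | b | b a E | a T; T -> b a | E b | a a b | E E b; P -> b a | b | b a E | a T

Unit pairs: E ⇒* {P}.
For each unit pair (A, B), copy every non-unit production of B to A, then drop all unit productions.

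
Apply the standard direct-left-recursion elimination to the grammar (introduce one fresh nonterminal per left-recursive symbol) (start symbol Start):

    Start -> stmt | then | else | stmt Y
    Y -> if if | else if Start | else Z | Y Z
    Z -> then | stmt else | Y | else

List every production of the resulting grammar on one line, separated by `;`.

Start -> stmt | then | else | stmt Y; Y -> if if Y1 | else if Start Y1 | else Z Y1; Z -> then | stmt else | Y | else; Y1 -> Z Y1 | epsilon

Directly left-recursive nonterminal: Y.
For Y: α = {Z}, β = {if if, else if Start, else Z}. Rewrite as Y → β Y1 and Y1 → α Y1 | ε.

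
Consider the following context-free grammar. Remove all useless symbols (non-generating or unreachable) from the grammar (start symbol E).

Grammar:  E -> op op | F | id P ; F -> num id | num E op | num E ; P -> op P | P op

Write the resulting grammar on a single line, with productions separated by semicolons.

Generating nonterminals: {E, F}.
Reachable from E after that: {E, F}.
Removed useless symbols: {P} and every production mentioning them.

E -> op op | F; F -> num id | num E op | num E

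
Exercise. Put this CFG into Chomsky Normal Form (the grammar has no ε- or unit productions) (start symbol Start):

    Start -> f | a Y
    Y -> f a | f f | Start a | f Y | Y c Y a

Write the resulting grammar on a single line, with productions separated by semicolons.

Start -> f | X1 Y; Y -> X2 X1 | X2 X2 | Start X1 | X2 Y | Y Y1; X1 -> a; X2 -> f; X3 -> c; Y1 -> X3 Y2; Y2 -> Y X1

Introduce a nonterminal for each terminal appearing in a rule of length ≥ 2: X1 → a, X2 → f, X3 → c.
Binarize each right-hand side of length ≥ 3 by chaining fresh nonterminals (Y1, Y2, …): affected rules were Y → Y X3 Y X1.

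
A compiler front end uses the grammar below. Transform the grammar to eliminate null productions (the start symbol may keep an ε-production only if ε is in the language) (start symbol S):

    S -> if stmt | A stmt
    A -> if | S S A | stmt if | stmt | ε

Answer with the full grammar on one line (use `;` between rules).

S -> if stmt | A stmt | stmt; A -> if | S S A | S S | stmt if | stmt

Nullable set = {A}.
ε ∉ L(G), so no ε-production is kept.
For each production, add variants omitting each subset of nullable occurrences: S → A stmt gives A stmt | stmt. A → S S A gives S S A | S S.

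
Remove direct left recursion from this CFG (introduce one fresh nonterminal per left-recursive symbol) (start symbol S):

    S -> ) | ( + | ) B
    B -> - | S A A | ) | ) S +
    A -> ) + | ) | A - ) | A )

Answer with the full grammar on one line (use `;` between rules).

A is directly left-recursive.
For A: α = {- ), )}, β = {) +, )}. Rewrite as A → β A' and A' → α A' | ε.

S -> ) | ( + | ) B; B -> - | S A A | ) | ) S +; A -> ) + A' | ) A'; A' -> - ) A' | ) A' | ε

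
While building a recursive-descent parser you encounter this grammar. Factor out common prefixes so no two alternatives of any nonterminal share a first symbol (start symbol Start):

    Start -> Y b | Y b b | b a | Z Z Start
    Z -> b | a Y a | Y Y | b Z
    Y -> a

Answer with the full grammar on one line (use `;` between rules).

Start -> b a | Z Z Start | Y b Start1; Z -> a Y a | Y Y | b Z1; Y -> a; Start1 -> ε | b; Z1 -> ε | Z

Start has alternatives sharing prefix 'Y b': factor to Start → Y b Start1 with Start1 → ε | b.
Z has alternatives sharing prefix 'b': factor to Z → b Z1 with Z1 → ε | Z.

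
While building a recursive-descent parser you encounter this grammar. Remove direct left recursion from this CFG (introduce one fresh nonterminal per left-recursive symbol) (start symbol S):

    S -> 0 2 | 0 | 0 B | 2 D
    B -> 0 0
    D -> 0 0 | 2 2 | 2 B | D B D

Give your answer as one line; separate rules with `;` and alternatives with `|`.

S -> 0 2 | 0 | 0 B | 2 D; B -> 0 0; D -> 0 0 D' | 2 2 D' | 2 B D'; D' -> B D D' | eps

Left recursion appears on D.
For D: α = {B D}, β = {0 0, 2 2, 2 B}. Rewrite as D → β D' and D' → α D' | ε.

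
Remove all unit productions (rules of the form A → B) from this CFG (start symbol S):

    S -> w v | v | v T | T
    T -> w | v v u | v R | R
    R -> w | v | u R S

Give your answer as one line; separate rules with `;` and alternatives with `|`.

S -> w v | v | v T | w | u R S | v v u | v R; T -> w | v | u R S | v v u | v R; R -> w | v | u R S

Unit pairs: S ⇒* {R, T}; T ⇒* {R}.
For each unit pair (A, B), copy every non-unit production of B to A, then drop all unit productions.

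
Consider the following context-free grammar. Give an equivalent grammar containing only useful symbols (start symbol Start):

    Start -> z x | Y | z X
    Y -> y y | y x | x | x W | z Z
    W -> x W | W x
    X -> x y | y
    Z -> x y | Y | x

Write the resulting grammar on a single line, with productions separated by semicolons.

Generating nonterminals: {Start, X, Y, Z}.
Reachable from Start after that: {Start, X, Y, Z}.
Removed useless symbols: {W} and every production mentioning them.

Start -> z x | Y | z X; Y -> y y | y x | x | z Z; X -> x y | y; Z -> x y | Y | x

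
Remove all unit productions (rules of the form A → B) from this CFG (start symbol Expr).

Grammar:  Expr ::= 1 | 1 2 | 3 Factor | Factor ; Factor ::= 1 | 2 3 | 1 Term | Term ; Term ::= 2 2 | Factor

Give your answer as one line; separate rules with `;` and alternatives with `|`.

Expr ::= 2 2 | 1 | 2 3 | 1 Term | 1 2 | 3 Factor; Factor ::= 2 2 | 1 | 2 3 | 1 Term; Term ::= 2 2 | 1 | 2 3 | 1 Term

Unit pairs: Expr ⇒* {Factor, Term}; Factor ⇒* {Term}; Term ⇒* {Factor}.
For each unit pair (A, B), copy every non-unit production of B to A, then drop all unit productions.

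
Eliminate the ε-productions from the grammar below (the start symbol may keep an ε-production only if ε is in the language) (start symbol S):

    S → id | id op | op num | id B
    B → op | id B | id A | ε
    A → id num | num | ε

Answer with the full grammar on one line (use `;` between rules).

S → id | id op | op num | id B; B → op | id B | id | id A; A → id num | num

Nullable set = {A, B}.
ε ∉ L(G), so no ε-production is kept.
Expand every rule over subsets of its nullable positions: B → id B gives id B | id.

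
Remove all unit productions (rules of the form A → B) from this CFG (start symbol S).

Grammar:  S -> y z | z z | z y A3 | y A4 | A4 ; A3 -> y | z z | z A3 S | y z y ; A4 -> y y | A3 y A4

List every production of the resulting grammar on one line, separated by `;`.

S -> y y | A3 y A4 | y z | z z | z y A3 | y A4; A3 -> y | z z | z A3 S | y z y; A4 -> y y | A3 y A4

Unit pairs: S ⇒* {A4}.
For each unit pair (A, B), copy every non-unit production of B to A, then drop all unit productions.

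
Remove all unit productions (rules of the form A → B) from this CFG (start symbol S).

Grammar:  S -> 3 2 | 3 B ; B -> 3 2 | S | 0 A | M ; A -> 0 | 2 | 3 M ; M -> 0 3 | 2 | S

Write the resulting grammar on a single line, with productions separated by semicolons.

S -> 3 2 | 3 B; B -> 3 2 | 0 A | 3 B | 0 3 | 2; A -> 0 | 2 | 3 M; M -> 3 2 | 3 B | 0 3 | 2

Unit pairs: B ⇒* {M, S}; M ⇒* {S}.
Replace each nonterminal's rules with the union of the non-unit rules of every nonterminal it unit-derives.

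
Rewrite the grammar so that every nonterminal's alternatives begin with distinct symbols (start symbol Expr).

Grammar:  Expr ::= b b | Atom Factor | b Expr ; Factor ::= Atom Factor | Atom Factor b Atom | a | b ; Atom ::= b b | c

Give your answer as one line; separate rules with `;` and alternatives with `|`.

Expr has alternatives sharing prefix 'b': factor to Expr → b Expr1 with Expr1 → b | Expr.
Factor has alternatives sharing prefix 'Atom Factor': factor to Factor → Atom Factor Factor1 with Factor1 → ε | b Atom.

Expr ::= Atom Factor | b Expr1; Factor ::= a | b | Atom Factor Factor1; Atom ::= b b | c; Expr1 ::= b | Expr; Factor1 ::= ε | b Atom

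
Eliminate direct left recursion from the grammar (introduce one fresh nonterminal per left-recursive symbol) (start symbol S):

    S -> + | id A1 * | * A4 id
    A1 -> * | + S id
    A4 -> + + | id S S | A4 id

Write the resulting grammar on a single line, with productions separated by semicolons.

A4 is directly left-recursive.
For A4: α = {id}, β = {+ +, id S S}. Rewrite as A4 → β A4' and A4' → α A4' | ε.

S -> + | id A1 * | * A4 id; A1 -> * | + S id; A4 -> + + A4' | id S S A4'; A4' -> id A4' | epsilon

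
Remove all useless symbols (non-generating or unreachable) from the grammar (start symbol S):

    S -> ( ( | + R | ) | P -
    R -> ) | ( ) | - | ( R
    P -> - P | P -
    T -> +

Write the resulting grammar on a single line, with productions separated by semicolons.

S -> ( ( | + R | ); R -> ) | ( ) | - | ( R

Generating nonterminals: {R, S, T}.
Reachable from S after that: {R, S}.
Removed useless symbols: {P, T} and every production mentioning them.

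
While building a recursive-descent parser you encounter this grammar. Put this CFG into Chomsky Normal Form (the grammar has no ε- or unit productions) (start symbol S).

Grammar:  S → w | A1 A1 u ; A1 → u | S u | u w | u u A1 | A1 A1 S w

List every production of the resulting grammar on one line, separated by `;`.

Introduce a nonterminal for each terminal appearing in a rule of length ≥ 2: X1 → u, X2 → w.
Binarize each right-hand side of length ≥ 3 by chaining fresh nonterminals (Y1, Y2, …): affected rules were S → A1 A1 X1; A1 → X1 X1 A1; A1 → A1 A1 S X2.

S → w | A1 Y1; A1 → u | S X1 | X1 X2 | X1 Y2 | A1 Y3; X1 → u; X2 → w; Y1 → A1 X1; Y2 → X1 A1; Y3 → A1 Y4; Y4 → S X2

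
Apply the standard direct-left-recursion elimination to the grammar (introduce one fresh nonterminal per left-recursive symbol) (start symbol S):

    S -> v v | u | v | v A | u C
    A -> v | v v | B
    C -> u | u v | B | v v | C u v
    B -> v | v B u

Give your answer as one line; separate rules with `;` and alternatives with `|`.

S -> v v | u | v | v A | u C; A -> v | v v | B; C -> u C' | u v C' | B C' | v v C'; B -> v | v B u; C' -> u v C' | eps

Left recursion appears on C.
For C: α = {u v}, β = {u, u v, B, v v}. Rewrite as C → β C' and C' → α C' | ε.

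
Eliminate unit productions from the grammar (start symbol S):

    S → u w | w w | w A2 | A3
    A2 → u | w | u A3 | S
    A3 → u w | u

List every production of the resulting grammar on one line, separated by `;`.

S → u w | w w | w A2 | u; A2 → u | w | u A3 | u w | w w | w A2; A3 → u w | u

Unit pairs: A2 ⇒* {A3, S}; S ⇒* {A3}.
Replace each nonterminal's rules with the union of the non-unit rules of every nonterminal it unit-derives.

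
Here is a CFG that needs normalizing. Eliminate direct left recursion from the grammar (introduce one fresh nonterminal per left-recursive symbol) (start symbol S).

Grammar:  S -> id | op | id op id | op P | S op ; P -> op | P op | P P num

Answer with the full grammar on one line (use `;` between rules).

S -> id S' | op S' | id op id S' | op P S'; P -> op P'; S' -> op S' | ε; P' -> op P' | P num P' | ε

Directly left-recursive nonterminals: S, P.
For S: α = {op}, β = {id, op, id op id, op P}. Rewrite as S → β S' and S' → α S' | ε.
For P: α = {op, P num}, β = {op}. Rewrite as P → β P' and P' → α P' | ε.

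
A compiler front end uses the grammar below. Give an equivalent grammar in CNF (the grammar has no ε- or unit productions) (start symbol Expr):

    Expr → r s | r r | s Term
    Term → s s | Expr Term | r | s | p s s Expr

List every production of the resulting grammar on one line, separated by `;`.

Expr → X1 X2 | X1 X1 | X2 Term; Term → X2 X2 | Expr Term | r | s | X3 Y1; X1 → r; X2 → s; X3 → p; Y1 → X2 Y2; Y2 → X2 Expr

Introduce a nonterminal for each terminal appearing in a rule of length ≥ 2: X1 → r, X2 → s, X3 → p.
Binarize each right-hand side of length ≥ 3 by chaining fresh nonterminals (Y1, Y2, …): affected rules were Term → X3 X2 X2 Expr.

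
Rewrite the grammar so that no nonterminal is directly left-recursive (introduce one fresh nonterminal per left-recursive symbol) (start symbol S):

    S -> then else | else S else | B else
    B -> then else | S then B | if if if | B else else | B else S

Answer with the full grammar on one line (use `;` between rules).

S -> then else | else S else | B else; B -> then else B' | S then B B' | if if if B'; B' -> else else B' | else S B' | ε

Left recursion appears on B.
For B: α = {else else, else S}, β = {then else, S then B, if if if}. Rewrite as B → β B' and B' → α B' | ε.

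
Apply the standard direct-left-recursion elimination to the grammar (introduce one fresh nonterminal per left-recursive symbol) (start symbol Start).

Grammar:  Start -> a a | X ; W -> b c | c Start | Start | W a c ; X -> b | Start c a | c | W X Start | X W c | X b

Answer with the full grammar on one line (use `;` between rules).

Start -> a a | X; W -> b c W1 | c Start W1 | Start W1; X -> b X1 | Start c a X1 | c X1 | W X Start X1; W1 -> a c W1 | eps; X1 -> W c X1 | b X1 | eps

Left recursion appears on W, X.
For W: α = {a c}, β = {b c, c Start, Start}. Rewrite as W → β W1 and W1 → α W1 | ε.
For X: α = {W c, b}, β = {b, Start c a, c, W X Start}. Rewrite as X → β X1 and X1 → α X1 | ε.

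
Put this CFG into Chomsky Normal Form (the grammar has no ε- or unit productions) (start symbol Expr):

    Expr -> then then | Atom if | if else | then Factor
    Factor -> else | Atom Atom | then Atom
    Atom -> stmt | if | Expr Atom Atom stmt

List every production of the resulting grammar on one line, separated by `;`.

Expr -> X1 X1 | Atom X2 | X2 X3 | X1 Factor; Factor -> else | Atom Atom | X1 Atom; Atom -> stmt | if | Expr Y1; X1 -> then; X2 -> if; X3 -> else; X4 -> stmt; Y1 -> Atom Y2; Y2 -> Atom X4

Introduce a nonterminal for each terminal appearing in a rule of length ≥ 2: X1 → then, X2 → if, X3 → else, X4 → stmt.
Binarize each right-hand side of length ≥ 3 by chaining fresh nonterminals (Y1, Y2, …): affected rules were Atom → Expr Atom Atom X4.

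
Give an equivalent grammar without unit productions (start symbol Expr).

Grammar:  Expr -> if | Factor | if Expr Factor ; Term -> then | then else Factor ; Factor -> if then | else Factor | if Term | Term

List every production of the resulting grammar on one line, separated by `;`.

Unit pairs: Expr ⇒* {Factor, Term}; Factor ⇒* {Term}.
For each unit pair (A, B), copy every non-unit production of B to A, then drop all unit productions.

Expr -> then | then else Factor | if then | else Factor | if Term | if | if Expr Factor; Term -> then | then else Factor; Factor -> then | then else Factor | if then | else Factor | if Term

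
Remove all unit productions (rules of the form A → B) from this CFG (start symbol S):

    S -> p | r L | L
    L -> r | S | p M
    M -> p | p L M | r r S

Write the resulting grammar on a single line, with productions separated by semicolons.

Unit pairs: L ⇒* {S}; S ⇒* {L}.
For each unit pair (A, B), copy every non-unit production of B to A, then drop all unit productions.

S -> r | p M | p | r L; L -> r | p M | p | r L; M -> p | p L M | r r S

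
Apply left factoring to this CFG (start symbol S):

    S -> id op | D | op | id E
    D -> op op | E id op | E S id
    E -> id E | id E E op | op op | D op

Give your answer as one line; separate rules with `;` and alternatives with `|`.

S has alternatives sharing prefix 'id': factor to S → id S' with S' → op | E.
D has alternatives sharing prefix 'E': factor to D → E D' with D' → id op | S id.
E has alternatives sharing prefix 'id E': factor to E → id E E' with E' → ε | E op.

S -> D | op | id S'; D -> op op | E D'; E -> op op | D op | id E E'; S' -> op | E; D' -> id op | S id; E' -> epsilon | E op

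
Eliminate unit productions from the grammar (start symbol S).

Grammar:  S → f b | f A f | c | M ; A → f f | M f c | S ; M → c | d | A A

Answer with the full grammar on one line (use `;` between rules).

S → f b | f A f | c | d | A A; A → f b | f A f | c | f f | M f c | d | A A; M → c | d | A A

Unit pairs: A ⇒* {M, S}; S ⇒* {M}.
For every A with A ⇒* B via unit rules, add B's non-unit alternatives to A; then delete every rule of the form X → Y.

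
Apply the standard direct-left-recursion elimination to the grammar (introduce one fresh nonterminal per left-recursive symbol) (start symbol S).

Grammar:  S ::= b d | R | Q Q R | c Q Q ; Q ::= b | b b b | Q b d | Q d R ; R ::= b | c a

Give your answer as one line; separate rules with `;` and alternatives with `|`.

Q is directly left-recursive.
For Q: α = {b d, d R}, β = {b, b b b}. Rewrite as Q → β Q' and Q' → α Q' | ε.

S ::= b d | R | Q Q R | c Q Q; Q ::= b Q' | b b b Q'; R ::= b | c a; Q' ::= b d Q' | d R Q' | ε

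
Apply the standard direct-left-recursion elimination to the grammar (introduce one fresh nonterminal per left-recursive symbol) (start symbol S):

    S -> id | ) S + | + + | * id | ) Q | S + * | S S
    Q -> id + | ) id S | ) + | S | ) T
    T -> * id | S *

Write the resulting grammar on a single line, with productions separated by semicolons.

Directly left-recursive nonterminal: S.
For S: α = {+ *, S}, β = {id, ) S +, + +, * id, ) Q}. Rewrite as S → β S' and S' → α S' | ε.

S -> id S' | ) S + S' | + + S' | * id S' | ) Q S'; Q -> id + | ) id S | ) + | S | ) T; T -> * id | S *; S' -> + * S' | S S' | ε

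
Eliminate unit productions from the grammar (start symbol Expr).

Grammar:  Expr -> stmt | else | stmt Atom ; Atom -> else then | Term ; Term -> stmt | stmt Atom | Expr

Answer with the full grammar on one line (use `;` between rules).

Unit pairs: Atom ⇒* {Expr, Term}; Term ⇒* {Expr}.
For each unit pair (A, B), copy every non-unit production of B to A, then drop all unit productions.

Expr -> stmt | else | stmt Atom; Atom -> stmt | stmt Atom | else then | else; Term -> stmt | stmt Atom | else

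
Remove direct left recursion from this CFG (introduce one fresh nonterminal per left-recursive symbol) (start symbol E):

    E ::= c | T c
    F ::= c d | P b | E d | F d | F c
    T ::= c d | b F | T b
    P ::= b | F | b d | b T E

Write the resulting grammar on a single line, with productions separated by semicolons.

Left recursion appears on F, T.
For F: α = {d, c}, β = {c d, P b, E d}. Rewrite as F → β F' and F' → α F' | ε.
For T: α = {b}, β = {c d, b F}. Rewrite as T → β T' and T' → α T' | ε.

E ::= c | T c; F ::= c d F' | P b F' | E d F'; T ::= c d T' | b F T'; P ::= b | F | b d | b T E; F' ::= d F' | c F' | ε; T' ::= b T' | ε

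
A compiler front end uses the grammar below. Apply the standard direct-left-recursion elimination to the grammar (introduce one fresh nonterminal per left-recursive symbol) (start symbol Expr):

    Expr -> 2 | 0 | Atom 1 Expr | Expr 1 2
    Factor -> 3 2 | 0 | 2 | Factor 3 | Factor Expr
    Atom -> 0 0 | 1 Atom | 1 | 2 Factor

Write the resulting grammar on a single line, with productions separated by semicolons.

Left recursion appears on Expr, Factor.
For Expr: α = {1 2}, β = {2, 0, Atom 1 Expr}. Rewrite as Expr → β Expr1 and Expr1 → α Expr1 | ε.
For Factor: α = {3, Expr}, β = {3 2, 0, 2}. Rewrite as Factor → β Factor1 and Factor1 → α Factor1 | ε.

Expr -> 2 Expr1 | 0 Expr1 | Atom 1 Expr Expr1; Factor -> 3 2 Factor1 | 0 Factor1 | 2 Factor1; Atom -> 0 0 | 1 Atom | 1 | 2 Factor; Expr1 -> 1 2 Expr1 | ε; Factor1 -> 3 Factor1 | Expr Factor1 | ε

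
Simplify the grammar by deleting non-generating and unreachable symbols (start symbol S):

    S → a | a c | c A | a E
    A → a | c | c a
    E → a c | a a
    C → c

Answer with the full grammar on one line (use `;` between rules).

S → a | a c | c A | a E; A → a | c | c a; E → a c | a a

Generating nonterminals: {A, C, E, S}.
Reachable from S after that: {A, E, S}.
Removed useless symbols: {C} and every production mentioning them.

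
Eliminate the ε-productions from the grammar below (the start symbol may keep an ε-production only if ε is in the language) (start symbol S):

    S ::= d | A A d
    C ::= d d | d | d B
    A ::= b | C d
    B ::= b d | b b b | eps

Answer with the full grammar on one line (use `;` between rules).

The nullable symbols are {B}.
ε ∉ L(G), so no ε-production is kept.

S ::= d | A A d; C ::= d d | d | d B; A ::= b | C d; B ::= b d | b b b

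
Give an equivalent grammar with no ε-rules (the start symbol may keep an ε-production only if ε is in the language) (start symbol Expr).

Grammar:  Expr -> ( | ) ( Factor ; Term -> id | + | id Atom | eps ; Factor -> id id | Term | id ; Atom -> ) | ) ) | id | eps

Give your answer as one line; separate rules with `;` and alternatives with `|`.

The nullable symbols are {Atom, Factor, Term}.
ε ∉ L(G), so no ε-production is kept.
Add the nullable-subset variants: Expr → ) ( Factor gives ) ( Factor | ) (.

Expr -> ( | ) ( Factor | ) (; Term -> id | + | id Atom; Factor -> id id | Term | id; Atom -> ) | ) ) | id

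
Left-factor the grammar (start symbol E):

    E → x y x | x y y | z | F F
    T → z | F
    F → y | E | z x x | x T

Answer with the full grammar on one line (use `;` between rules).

E has alternatives sharing prefix 'x y': factor to E → x y E' with E' → x | y.

E → z | F F | x y E'; T → z | F; F → y | E | z x x | x T; E' → x | y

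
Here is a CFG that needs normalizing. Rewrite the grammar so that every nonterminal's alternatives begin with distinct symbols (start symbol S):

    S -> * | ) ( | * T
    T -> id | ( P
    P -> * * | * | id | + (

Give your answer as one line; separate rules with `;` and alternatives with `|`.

S -> ) ( | * S'; T -> id | ( P; P -> id | + ( | * P'; S' -> ε | T; P' -> * | ε

S has alternatives sharing prefix '*': factor to S → * S' with S' → ε | T.
P has alternatives sharing prefix '*': factor to P → * P' with P' → * | ε.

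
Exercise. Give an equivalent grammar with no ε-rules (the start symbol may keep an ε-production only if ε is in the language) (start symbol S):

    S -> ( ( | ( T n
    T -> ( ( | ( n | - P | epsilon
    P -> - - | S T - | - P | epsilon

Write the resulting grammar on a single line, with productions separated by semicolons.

S -> ( ( | ( T n | ( n; T -> ( ( | ( n | - P | -; P -> - - | S T - | S - | - P | -

Nullable nonterminals: {P, T}.
ε ∉ L(G), so no ε-production is kept.
Expand every rule over subsets of its nullable positions: S → ( T n gives ( T n | ( n. T → - P gives - P | -. P → S T - gives S T - | S -. P → - P gives - P | -.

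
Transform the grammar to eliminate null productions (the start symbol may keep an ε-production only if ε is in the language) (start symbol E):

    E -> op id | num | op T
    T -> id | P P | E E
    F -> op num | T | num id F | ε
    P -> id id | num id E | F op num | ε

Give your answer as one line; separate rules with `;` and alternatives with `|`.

Nullable set = {F, P, T}.
ε ∉ L(G), so no ε-production is kept.
Add the nullable-subset variants: E → op T gives op T | op. T → P P gives P P | P. F → num id F gives num id F | num id. P → F op num gives F op num | op num.

E -> op id | num | op T | op; T -> id | P P | P | E E; F -> op num | T | num id F | num id; P -> id id | num id E | F op num | op num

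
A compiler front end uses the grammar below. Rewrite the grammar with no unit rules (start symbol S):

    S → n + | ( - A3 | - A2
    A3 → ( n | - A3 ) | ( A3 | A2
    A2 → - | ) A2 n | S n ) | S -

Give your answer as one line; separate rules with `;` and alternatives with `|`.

S → n + | ( - A3 | - A2; A3 → - | ) A2 n | S n ) | S - | ( n | - A3 ) | ( A3; A2 → - | ) A2 n | S n ) | S -

Unit pairs: A3 ⇒* {A2}.
For every A with A ⇒* B via unit rules, add B's non-unit alternatives to A; then delete every rule of the form X → Y.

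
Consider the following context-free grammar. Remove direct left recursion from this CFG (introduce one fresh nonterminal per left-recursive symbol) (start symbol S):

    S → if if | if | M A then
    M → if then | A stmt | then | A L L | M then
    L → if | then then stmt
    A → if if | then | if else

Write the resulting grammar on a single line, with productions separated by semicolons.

S → if if | if | M A then; M → if then M' | A stmt M' | then M' | A L L M'; L → if | then then stmt; A → if if | then | if else; M' → then M' | ε

Left recursion appears on M.
For M: α = {then}, β = {if then, A stmt, then, A L L}. Rewrite as M → β M' and M' → α M' | ε.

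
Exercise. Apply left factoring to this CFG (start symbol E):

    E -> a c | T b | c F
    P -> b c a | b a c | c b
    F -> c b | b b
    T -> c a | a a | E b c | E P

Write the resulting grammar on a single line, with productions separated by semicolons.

P has alternatives sharing prefix 'b': factor to P → b P' with P' → c a | a c.
T has alternatives sharing prefix 'E': factor to T → E T' with T' → b c | P.

E -> a c | T b | c F; P -> c b | b P'; F -> c b | b b; T -> c a | a a | E T'; P' -> c a | a c; T' -> b c | P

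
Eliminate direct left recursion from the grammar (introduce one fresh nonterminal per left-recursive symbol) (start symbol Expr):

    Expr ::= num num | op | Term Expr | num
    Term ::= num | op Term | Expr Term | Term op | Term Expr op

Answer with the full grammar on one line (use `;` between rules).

Directly left-recursive nonterminal: Term.
For Term: α = {op, Expr op}, β = {num, op Term, Expr Term}. Rewrite as Term → β Term1 and Term1 → α Term1 | ε.

Expr ::= num num | op | Term Expr | num; Term ::= num Term1 | op Term Term1 | Expr Term Term1; Term1 ::= op Term1 | Expr op Term1 | ε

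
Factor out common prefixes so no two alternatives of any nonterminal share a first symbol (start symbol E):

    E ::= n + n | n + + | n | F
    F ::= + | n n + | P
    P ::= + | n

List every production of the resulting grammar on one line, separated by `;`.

E ::= F | n E'; F ::= + | n n + | P; P ::= + | n; E' ::= ε | + E''; E'' ::= n | +

E has alternatives sharing prefix 'n': factor to E → n E' with E' → + n | + + | ε.
E' has alternatives sharing prefix '+': factor to E' → + E'' with E'' → n | +.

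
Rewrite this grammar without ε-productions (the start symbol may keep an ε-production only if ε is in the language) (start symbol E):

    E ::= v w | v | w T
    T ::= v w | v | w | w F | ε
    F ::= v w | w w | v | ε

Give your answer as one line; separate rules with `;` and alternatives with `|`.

The nullable symbols are {F, T}.
ε ∉ L(G), so no ε-production is kept.
Expand every rule over subsets of its nullable positions: E → w T gives w T | w.

E ::= v w | v | w T | w; T ::= v w | v | w | w F; F ::= v w | w w | v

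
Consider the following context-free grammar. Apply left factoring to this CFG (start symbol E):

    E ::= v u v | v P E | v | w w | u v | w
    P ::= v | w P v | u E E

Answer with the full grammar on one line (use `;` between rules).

E has alternatives sharing prefix 'v': factor to E → v E' with E' → u v | P E | ε.
E has alternatives sharing prefix 'w': factor to E → w E'' with E'' → w | ε.

E ::= u v | v E' | w E''; P ::= v | w P v | u E E; E' ::= u v | P E | ε; E'' ::= w | ε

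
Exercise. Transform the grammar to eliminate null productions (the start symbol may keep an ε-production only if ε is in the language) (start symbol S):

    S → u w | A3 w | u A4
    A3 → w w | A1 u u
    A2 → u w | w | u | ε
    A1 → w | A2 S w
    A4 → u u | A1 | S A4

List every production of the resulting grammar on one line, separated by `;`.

S → u w | A3 w | u A4; A3 → w w | A1 u u; A2 → u w | w | u; A1 → w | A2 S w | S w; A4 → u u | A1 | S A4

Nullable set = {A2}.
ε ∉ L(G), so no ε-production is kept.
Add the nullable-subset variants: A1 → A2 S w gives A2 S w | S w.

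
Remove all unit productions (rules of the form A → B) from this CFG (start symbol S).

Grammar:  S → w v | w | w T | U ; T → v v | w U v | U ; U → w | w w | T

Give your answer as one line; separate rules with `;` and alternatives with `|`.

S → w | w w | w v | w T | v v | w U v; T → w | w w | v v | w U v; U → w | w w | v v | w U v

Unit pairs: S ⇒* {T, U}; T ⇒* {U}; U ⇒* {T}.
For every A with A ⇒* B via unit rules, add B's non-unit alternatives to A; then delete every rule of the form X → Y.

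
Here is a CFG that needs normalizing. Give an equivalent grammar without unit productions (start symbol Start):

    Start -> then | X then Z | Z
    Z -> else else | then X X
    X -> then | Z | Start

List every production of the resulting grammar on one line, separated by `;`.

Start -> else else | then X X | then | X then Z; Z -> else else | then X X; X -> else else | then X X | then | X then Z

Unit pairs: Start ⇒* {Z}; X ⇒* {Start, Z}.
Replace each nonterminal's rules with the union of the non-unit rules of every nonterminal it unit-derives.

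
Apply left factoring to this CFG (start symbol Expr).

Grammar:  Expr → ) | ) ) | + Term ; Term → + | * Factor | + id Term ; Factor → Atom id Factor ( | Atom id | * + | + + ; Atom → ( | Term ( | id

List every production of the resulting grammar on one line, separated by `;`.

Expr → + Term | ) Expr1; Term → * Factor | + Term1; Factor → * + | + + | Atom id Factor1; Atom → ( | Term ( | id; Expr1 → ε | ); Term1 → ε | id Term; Factor1 → Factor ( | ε

Expr has alternatives sharing prefix ')': factor to Expr → ) Expr1 with Expr1 → ε | ).
Term has alternatives sharing prefix '+': factor to Term → + Term1 with Term1 → ε | id Term.
Factor has alternatives sharing prefix 'Atom id': factor to Factor → Atom id Factor1 with Factor1 → Factor ( | ε.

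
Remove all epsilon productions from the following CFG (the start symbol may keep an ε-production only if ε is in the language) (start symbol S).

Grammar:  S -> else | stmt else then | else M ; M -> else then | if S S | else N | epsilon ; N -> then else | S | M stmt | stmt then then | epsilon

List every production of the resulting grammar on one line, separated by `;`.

Nullable nonterminals: {M, N}.
ε ∉ L(G), so no ε-production is kept.
Expand every rule over subsets of its nullable positions: M → else N gives else N | else. N → M stmt gives M stmt | stmt.

S -> else | stmt else then | else M; M -> else then | if S S | else N | else; N -> then else | S | M stmt | stmt | stmt then then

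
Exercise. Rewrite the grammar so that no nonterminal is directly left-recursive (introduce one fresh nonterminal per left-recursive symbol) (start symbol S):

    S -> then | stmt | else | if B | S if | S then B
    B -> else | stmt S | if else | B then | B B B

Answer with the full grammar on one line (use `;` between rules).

S, B are directly left-recursive.
For S: α = {if, then B}, β = {then, stmt, else, if B}. Rewrite as S → β S' and S' → α S' | ε.
For B: α = {then, B B}, β = {else, stmt S, if else}. Rewrite as B → β B' and B' → α B' | ε.

S -> then S' | stmt S' | else S' | if B S'; B -> else B' | stmt S B' | if else B'; S' -> if S' | then B S' | eps; B' -> then B' | B B B' | eps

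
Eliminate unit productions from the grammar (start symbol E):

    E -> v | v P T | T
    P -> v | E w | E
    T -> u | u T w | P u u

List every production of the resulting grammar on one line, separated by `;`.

E -> v | v P T | u | u T w | P u u; P -> v | v P T | E w | u | u T w | P u u; T -> u | u T w | P u u

Unit pairs: E ⇒* {T}; P ⇒* {E, T}.
Replace each nonterminal's rules with the union of the non-unit rules of every nonterminal it unit-derives.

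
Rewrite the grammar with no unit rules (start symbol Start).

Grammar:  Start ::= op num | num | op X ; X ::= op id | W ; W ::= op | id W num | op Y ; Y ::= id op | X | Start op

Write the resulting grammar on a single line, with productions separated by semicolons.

Unit pairs: X ⇒* {W}; Y ⇒* {W, X}.
Replace each nonterminal's rules with the union of the non-unit rules of every nonterminal it unit-derives.

Start ::= op num | num | op X; X ::= op id | op | id W num | op Y; W ::= op | id W num | op Y; Y ::= op id | op | id W num | op Y | id op | Start op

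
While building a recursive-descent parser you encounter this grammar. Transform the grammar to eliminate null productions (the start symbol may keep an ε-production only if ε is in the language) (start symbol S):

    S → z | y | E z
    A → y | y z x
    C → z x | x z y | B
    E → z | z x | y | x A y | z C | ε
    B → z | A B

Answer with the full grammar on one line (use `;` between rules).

S → z | y | E z; A → y | y z x; C → z x | x z y | B; E → z | z x | y | x A y | z C; B → z | A B

Nullable set = {E}.
ε ∉ L(G), so no ε-production is kept.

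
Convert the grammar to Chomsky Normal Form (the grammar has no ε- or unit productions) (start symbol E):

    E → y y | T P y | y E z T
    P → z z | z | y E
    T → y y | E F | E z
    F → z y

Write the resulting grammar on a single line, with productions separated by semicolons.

Introduce a nonterminal for each terminal appearing in a rule of length ≥ 2: X1 → y, X2 → z.
Binarize each right-hand side of length ≥ 3 by chaining fresh nonterminals (Y1, Y2, …): affected rules were E → T P X1; E → X1 E X2 T.

E → X1 X1 | T Y1 | X1 Y2; P → X2 X2 | z | X1 E; T → X1 X1 | E F | E X2; F → X2 X1; X1 → y; X2 → z; Y1 → P X1; Y2 → E Y3; Y3 → X2 T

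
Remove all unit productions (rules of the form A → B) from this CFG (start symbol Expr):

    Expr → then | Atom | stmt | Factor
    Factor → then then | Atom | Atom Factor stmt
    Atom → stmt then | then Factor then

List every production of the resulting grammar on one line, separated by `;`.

Expr → stmt then | then Factor then | then then | Atom Factor stmt | then | stmt; Factor → stmt then | then Factor then | then then | Atom Factor stmt; Atom → stmt then | then Factor then

Unit pairs: Expr ⇒* {Atom, Factor}; Factor ⇒* {Atom}.
Replace each nonterminal's rules with the union of the non-unit rules of every nonterminal it unit-derives.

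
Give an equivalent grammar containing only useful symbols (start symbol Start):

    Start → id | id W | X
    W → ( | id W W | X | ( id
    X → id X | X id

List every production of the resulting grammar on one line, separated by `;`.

Start → id | id W; W → ( | id W W | ( id

Generating nonterminals: {Start, W}.
Reachable from Start after that: {Start, W}.
Removed useless symbols: {X} and every production mentioning them.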